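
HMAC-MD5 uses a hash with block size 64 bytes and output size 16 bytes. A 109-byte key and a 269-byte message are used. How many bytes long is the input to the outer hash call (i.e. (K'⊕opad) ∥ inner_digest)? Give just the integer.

Key is 109 > 64 bytes, so it is hashed to 16 bytes then zero-padded to 64: |K'| = 64.
Outer input = (K'⊕opad) ∥ H(inner) → 64 + 16 = 80 bytes.

80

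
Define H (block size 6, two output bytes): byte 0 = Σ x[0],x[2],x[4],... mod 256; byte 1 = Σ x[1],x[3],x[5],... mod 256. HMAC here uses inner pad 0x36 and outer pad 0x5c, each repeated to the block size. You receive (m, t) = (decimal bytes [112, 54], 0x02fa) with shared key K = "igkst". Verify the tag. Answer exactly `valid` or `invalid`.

Key "igkst" = 69 67 6b 73 74 is 5 bytes ≤ B = 6; zero-pad to 6 bytes: K' = 69 67 6b 73 74 00.
K' ⊕ ipad = 5f 51 5d 45 42 36; K' ⊕ opad = 35 3b 37 2f 28 5c.
Inner hash: even-index sum = 366 mod 256 = 110; odd-index sum = 258 mod 256 = 2 → 6e 02.
Outer hash (recomputed tag): even-index sum = 258 mod 256 = 2; odd-index sum = 200 mod 256 = 200 → 02 c8.
Recomputed tag = 02c8; claimed = 02fa → mismatch.

invalid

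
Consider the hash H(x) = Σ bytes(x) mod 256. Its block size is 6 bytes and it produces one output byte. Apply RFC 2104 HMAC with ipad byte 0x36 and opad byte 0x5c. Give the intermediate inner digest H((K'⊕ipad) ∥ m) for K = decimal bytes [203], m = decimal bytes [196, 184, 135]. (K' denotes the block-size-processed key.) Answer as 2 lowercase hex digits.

Key decimal bytes [203] = cb is 1 byte ≤ B = 6; zero-pad to 6 bytes: K' = cb 00 00 00 00 00.
K' ⊕ ipad = fd 36 36 36 36 36.
Inner input = fd 36 36 36 36 36 ∥ c4 b8 87.
Inner hash: sum = 253+54+54+54+54+54+196+184+135 = 1038; mod 256 = 14 → 0e.

0e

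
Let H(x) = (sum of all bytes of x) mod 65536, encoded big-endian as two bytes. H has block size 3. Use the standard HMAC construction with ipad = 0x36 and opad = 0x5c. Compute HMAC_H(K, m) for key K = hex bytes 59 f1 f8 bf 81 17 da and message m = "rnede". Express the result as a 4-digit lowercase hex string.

Key hex bytes 59 f1 f8 bf 81 17 da is 7 bytes > B = 3, so hash it first: H(key) = 04 73, then zero-pad to 3 bytes: K' = 04 73 00.
K' ⊕ ipad = 32 45 36.  K' ⊕ opad = 58 2f 5c.
Inner input = (K'⊕ipad) ∥ m = 32 45 36 ∥ 72 6e 65 64 65.
Inner hash: sum = 50+69+54+114+110+101+100+101 = 699 → 02 bb.
Outer input = (K'⊕opad) ∥ inner = 58 2f 5c ∥ 02 bb.
Outer hash (tag): sum = 88+47+92+2+187 = 416 → 01 a0.

01a0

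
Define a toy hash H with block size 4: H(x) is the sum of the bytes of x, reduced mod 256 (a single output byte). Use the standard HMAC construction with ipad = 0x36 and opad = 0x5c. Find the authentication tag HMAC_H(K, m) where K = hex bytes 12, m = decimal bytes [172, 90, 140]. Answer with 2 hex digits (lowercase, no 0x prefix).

ba

Key hex bytes 12 is 1 byte ≤ B = 4; zero-pad to 4 bytes: K' = 12 00 00 00.
K' ⊕ ipad = 24 36 36 36.  K' ⊕ opad = 4e 5c 5c 5c.
Inner input = (K'⊕ipad) ∥ m = 24 36 36 36 ∥ ac 5a 8c.
Inner hash: sum = 36+54+54+54+172+90+140 = 600; mod 256 = 88 → 58.
Outer input = (K'⊕opad) ∥ inner = 4e 5c 5c 5c ∥ 58.
Outer hash (tag): sum = 78+92+92+92+88 = 442; mod 256 = 186 → ba.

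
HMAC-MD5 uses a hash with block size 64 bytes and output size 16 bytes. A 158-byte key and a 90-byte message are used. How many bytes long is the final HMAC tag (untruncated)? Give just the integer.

The tag is one MD5 digest: 16 bytes.

16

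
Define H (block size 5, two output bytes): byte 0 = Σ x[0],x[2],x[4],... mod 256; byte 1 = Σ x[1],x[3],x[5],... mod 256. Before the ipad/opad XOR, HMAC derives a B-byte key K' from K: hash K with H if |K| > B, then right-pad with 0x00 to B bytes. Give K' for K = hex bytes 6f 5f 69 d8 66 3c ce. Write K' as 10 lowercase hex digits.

0c73000000

|K| = 7 > B = 5, so first hash the key.
H(K): even-index sum = 524 mod 256 = 12; odd-index sum = 371 mod 256 = 115 → 0c 73.
Zero-pad H(K) = 0c 73 to 5 bytes: K' = 0c 73 00 00 00.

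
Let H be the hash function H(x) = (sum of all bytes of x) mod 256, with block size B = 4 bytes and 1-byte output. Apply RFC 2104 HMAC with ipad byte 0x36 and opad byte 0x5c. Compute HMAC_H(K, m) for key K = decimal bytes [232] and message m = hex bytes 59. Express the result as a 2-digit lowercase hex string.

Key decimal bytes [232] = e8 is 1 byte ≤ B = 4; zero-pad to 4 bytes: K' = e8 00 00 00.
K' ⊕ ipad = de 36 36 36.  K' ⊕ opad = b4 5c 5c 5c.
Inner input = (K'⊕ipad) ∥ m = de 36 36 36 ∥ 59.
Inner hash: sum = 222+54+54+54+89 = 473; mod 256 = 217 → d9.
Outer input = (K'⊕opad) ∥ inner = b4 5c 5c 5c ∥ d9.
Outer hash (tag): sum = 180+92+92+92+217 = 673; mod 256 = 161 → a1.

a1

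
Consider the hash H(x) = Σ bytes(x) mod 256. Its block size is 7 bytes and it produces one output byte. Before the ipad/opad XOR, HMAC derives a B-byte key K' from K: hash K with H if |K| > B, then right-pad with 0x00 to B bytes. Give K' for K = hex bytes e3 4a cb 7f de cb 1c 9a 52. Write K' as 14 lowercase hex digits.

|K| = 9 > B = 7, so first hash the key.
H(K): sum = 227+74+203+127+222+203+28+154+82 = 1320; mod 256 = 40 → 28.
Zero-pad H(K) = 28 to 7 bytes: K' = 28 00 00 00 00 00 00.

28000000000000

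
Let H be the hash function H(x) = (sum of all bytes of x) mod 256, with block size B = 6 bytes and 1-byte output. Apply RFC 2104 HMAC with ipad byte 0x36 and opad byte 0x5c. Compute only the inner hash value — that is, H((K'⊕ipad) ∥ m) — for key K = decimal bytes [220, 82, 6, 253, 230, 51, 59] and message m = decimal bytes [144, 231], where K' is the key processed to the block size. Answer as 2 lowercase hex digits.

38

Key decimal bytes [220, 82, 6, 253, 230, 51, 59] = dc 52 06 fd e6 33 3b is 7 bytes > B = 6, so hash it first: H(key) = 85, then zero-pad to 6 bytes: K' = 85 00 00 00 00 00.
K' ⊕ ipad = b3 36 36 36 36 36.
Inner input = b3 36 36 36 36 36 ∥ 90 e7.
Inner hash: sum = 179+54+54+54+54+54+144+231 = 824; mod 256 = 56 → 38.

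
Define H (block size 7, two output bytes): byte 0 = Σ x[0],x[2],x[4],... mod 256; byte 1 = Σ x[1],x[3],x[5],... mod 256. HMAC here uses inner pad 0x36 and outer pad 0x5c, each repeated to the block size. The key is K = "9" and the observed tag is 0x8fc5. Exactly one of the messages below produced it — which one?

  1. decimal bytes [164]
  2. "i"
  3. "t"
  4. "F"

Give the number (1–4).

Key "9" = 39 is 1 byte ≤ B = 7; zero-pad to 7 bytes: K' = 39 00 00 00 00 00 00.
K' ⊕ ipad = 0f 36 36 36 36 36 36; K' ⊕ opad = 65 5c 5c 5c 5c 5c 5c.
m1: inner = H(0f 36 36 36 36 36 36 a4) = b1 46; tag = H(65 5c 5c 5c 5c 5c 5c b1 46) = bfc5
m2: inner = H(0f 36 36 36 36 36 36 69) = b1 0b; tag = H(65 5c 5c 5c 5c 5c 5c b1 0b) = 84c5
m3: inner = H(0f 36 36 36 36 36 36 74) = b1 16; tag = H(65 5c 5c 5c 5c 5c 5c b1 16) = 8fc5 ← matches
m4: inner = H(0f 36 36 36 36 36 36 46) = b1 e8; tag = H(65 5c 5c 5c 5c 5c 5c b1 e8) = 61c5

3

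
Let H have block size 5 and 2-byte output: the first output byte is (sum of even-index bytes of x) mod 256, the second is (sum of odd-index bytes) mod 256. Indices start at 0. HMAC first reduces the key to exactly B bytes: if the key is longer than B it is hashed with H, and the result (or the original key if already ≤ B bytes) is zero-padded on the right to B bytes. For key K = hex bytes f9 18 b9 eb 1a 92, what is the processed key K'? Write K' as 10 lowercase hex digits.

|K| = 6 > B = 5, so first hash the key.
H(K): even-index sum = 460 mod 256 = 204; odd-index sum = 405 mod 256 = 149 → cc 95.
Zero-pad H(K) = cc 95 to 5 bytes: K' = cc 95 00 00 00.

cc95000000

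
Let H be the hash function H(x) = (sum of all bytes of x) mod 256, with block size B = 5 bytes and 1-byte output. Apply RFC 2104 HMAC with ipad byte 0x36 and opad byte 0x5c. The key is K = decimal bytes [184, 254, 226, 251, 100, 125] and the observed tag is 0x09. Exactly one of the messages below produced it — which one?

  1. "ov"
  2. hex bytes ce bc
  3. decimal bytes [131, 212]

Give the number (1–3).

Key decimal bytes [184, 254, 226, 251, 100, 125] = b8 fe e2 fb 64 7d is 6 bytes > B = 5, so hash it first: H(key) = 74, then zero-pad to 5 bytes: K' = 74 00 00 00 00.
K' ⊕ ipad = 42 36 36 36 36; K' ⊕ opad = 28 5c 5c 5c 5c.
m1: inner = H(42 36 36 36 36 6f 76) = ff; tag = H(28 5c 5c 5c 5c ff) = 97
m2: inner = H(42 36 36 36 36 ce bc) = a4; tag = H(28 5c 5c 5c 5c a4) = 3c
m3: inner = H(42 36 36 36 36 83 d4) = 71; tag = H(28 5c 5c 5c 5c 71) = 09 ← matches

3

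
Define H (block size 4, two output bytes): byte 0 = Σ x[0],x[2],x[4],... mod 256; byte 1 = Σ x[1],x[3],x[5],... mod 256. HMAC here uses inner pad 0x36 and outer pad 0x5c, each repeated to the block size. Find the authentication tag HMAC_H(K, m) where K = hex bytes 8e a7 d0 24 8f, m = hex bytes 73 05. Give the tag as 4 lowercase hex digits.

912b

Key hex bytes 8e a7 d0 24 8f is 5 bytes > B = 4, so hash it first: H(key) = ed cb, then zero-pad to 4 bytes: K' = ed cb 00 00.
K' ⊕ ipad = db fd 36 36.  K' ⊕ opad = b1 97 5c 5c.
Inner input = (K'⊕ipad) ∥ m = db fd 36 36 ∥ 73 05.
Inner hash: even-index sum = 388 mod 256 = 132; odd-index sum = 312 mod 256 = 56 → 84 38.
Outer input = (K'⊕opad) ∥ inner = b1 97 5c 5c ∥ 84 38.
Outer hash (tag): even-index sum = 401 mod 256 = 145; odd-index sum = 299 mod 256 = 43 → 91 2b.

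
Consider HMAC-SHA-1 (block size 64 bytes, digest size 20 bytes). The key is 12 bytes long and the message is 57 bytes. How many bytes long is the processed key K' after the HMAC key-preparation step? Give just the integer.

64

Key is 12 ≤ 64 bytes, zero-padded: |K'| = 64.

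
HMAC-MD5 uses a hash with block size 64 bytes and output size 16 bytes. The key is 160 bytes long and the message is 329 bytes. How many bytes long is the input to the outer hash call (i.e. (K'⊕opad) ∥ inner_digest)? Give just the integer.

Key is 160 > 64 bytes, so it is hashed to 16 bytes then zero-padded to 64: |K'| = 64.
Outer input = (K'⊕opad) ∥ H(inner) → 64 + 16 = 80 bytes.

80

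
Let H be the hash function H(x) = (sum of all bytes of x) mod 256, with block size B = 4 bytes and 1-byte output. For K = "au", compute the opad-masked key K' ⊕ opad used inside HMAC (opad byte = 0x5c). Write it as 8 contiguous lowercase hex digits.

Key "au" = 61 75 is 2 bytes ≤ B = 4; zero-pad to 4 bytes: K' = 61 75 00 00.
XOR each byte with 0x5c: 61⊕5c=3d, 75⊕5c=29, 00⊕5c=5c, 00⊕5c=5c.

3d295c5c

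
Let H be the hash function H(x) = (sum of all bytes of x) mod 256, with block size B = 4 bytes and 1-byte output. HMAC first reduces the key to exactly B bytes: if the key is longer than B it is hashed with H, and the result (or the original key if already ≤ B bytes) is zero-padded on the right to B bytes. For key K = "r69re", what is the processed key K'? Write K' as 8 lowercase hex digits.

b8000000

|K| = 5 > B = 4, so first hash the key.
H(K): sum = 114+54+57+114+101 = 440; mod 256 = 184 → b8.
Zero-pad H(K) = b8 to 4 bytes: K' = b8 00 00 00.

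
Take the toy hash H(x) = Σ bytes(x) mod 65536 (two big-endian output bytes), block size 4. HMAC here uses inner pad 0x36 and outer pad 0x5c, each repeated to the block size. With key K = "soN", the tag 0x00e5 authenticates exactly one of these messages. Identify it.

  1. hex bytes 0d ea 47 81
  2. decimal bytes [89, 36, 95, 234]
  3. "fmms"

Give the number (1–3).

Key "soN" = 73 6f 4e is 3 bytes ≤ B = 4; zero-pad to 4 bytes: K' = 73 6f 4e 00.
K' ⊕ ipad = 45 59 78 36; K' ⊕ opad = 2f 33 12 5c.
m1: inner = H(45 59 78 36 0d ea 47 81) = 03 0b; tag = H(2f 33 12 5c 03 0b) = 00de
m2: inner = H(45 59 78 36 59 24 5f ea) = 03 12; tag = H(2f 33 12 5c 03 12) = 00e5 ← matches
m3: inner = H(45 59 78 36 66 6d 6d 73) = 02 ff; tag = H(2f 33 12 5c 02 ff) = 01d1

2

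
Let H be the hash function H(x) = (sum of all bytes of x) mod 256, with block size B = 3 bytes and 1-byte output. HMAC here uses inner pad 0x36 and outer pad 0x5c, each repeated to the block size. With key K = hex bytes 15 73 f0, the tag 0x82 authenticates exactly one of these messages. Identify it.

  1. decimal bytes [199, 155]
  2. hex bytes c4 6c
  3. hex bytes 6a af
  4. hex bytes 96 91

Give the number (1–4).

2

Key hex bytes 15 73 f0 is exactly B = 3 bytes: K' = 15 73 f0.
K' ⊕ ipad = 23 45 c6; K' ⊕ opad = 49 2f ac.
m1: inner = H(23 45 c6 c7 9b) = 90; tag = H(49 2f ac 90) = b4
m2: inner = H(23 45 c6 c4 6c) = 5e; tag = H(49 2f ac 5e) = 82 ← matches
m3: inner = H(23 45 c6 6a af) = 47; tag = H(49 2f ac 47) = 6b
m4: inner = H(23 45 c6 96 91) = 55; tag = H(49 2f ac 55) = 79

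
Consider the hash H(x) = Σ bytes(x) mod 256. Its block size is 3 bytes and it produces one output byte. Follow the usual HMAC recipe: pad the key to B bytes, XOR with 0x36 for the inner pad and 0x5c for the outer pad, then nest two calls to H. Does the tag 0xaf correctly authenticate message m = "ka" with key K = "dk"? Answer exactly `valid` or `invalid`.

invalid

Key "dk" = 64 6b is 2 bytes ≤ B = 3; zero-pad to 3 bytes: K' = 64 6b 00.
K' ⊕ ipad = 52 5d 36; K' ⊕ opad = 38 37 5c.
Inner hash: sum = 82+93+54+107+97 = 433; mod 256 = 177 → b1.
Outer hash (recomputed tag): sum = 56+55+92+177 = 380; mod 256 = 124 → 7c.
Recomputed tag = 7c; claimed = af → mismatch.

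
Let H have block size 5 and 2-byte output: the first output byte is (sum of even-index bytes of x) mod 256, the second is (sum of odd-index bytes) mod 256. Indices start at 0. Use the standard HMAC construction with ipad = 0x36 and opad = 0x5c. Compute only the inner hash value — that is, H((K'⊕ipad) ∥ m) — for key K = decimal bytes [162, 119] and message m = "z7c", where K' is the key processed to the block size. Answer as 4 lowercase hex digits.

3754

Key decimal bytes [162, 119] = a2 77 is 2 bytes ≤ B = 5; zero-pad to 5 bytes: K' = a2 77 00 00 00.
K' ⊕ ipad = 94 41 36 36 36.
Inner input = 94 41 36 36 36 ∥ 7a 37 63.
Inner hash: even-index sum = 311 mod 256 = 55; odd-index sum = 340 mod 256 = 84 → 37 54.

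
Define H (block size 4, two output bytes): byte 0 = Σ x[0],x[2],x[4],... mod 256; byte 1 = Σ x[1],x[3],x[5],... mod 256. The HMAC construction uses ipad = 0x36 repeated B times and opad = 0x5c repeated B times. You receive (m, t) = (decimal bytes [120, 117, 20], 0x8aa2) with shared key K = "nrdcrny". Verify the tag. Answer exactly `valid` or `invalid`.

Key "nrdcrny" = 6e 72 64 63 72 6e 79 is 7 bytes > B = 4, so hash it first: H(key) = bd 43, then zero-pad to 4 bytes: K' = bd 43 00 00.
K' ⊕ ipad = 8b 75 36 36; K' ⊕ opad = e1 1f 5c 5c.
Inner hash: even-index sum = 333 mod 256 = 77; odd-index sum = 288 mod 256 = 32 → 4d 20.
Outer hash (recomputed tag): even-index sum = 394 mod 256 = 138; odd-index sum = 155 mod 256 = 155 → 8a 9b.
Recomputed tag = 8a9b; claimed = 8aa2 → mismatch.

invalid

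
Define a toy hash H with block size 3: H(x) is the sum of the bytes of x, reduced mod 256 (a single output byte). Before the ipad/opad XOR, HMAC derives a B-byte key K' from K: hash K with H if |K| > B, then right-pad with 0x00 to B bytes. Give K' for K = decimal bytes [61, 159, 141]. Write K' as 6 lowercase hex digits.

3d9f8d

Key decimal bytes [61, 159, 141] = 3d 9f 8d is exactly B = 3 bytes: K' = 3d 9f 8d.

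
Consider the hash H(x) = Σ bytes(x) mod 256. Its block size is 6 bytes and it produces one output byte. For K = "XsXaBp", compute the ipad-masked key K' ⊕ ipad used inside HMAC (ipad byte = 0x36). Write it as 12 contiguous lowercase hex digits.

Key "XsXaBp" = 58 73 58 61 42 70 is exactly B = 6 bytes: K' = 58 73 58 61 42 70.
XOR each byte with 0x36: 58⊕36=6e, 73⊕36=45, 58⊕36=6e, 61⊕36=57, 42⊕36=74, 70⊕36=46.

6e456e577446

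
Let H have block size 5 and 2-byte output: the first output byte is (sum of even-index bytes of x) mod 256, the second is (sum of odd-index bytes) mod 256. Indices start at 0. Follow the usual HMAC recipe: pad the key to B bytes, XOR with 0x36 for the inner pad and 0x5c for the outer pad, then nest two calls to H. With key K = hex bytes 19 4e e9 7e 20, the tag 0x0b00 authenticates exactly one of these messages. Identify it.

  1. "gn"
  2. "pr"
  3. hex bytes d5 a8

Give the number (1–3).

Key hex bytes 19 4e e9 7e 20 is exactly B = 5 bytes: K' = 19 4e e9 7e 20.
K' ⊕ ipad = 2f 78 df 48 16; K' ⊕ opad = 45 12 b5 22 7c.
m1: inner = H(2f 78 df 48 16 67 6e) = 92 27; tag = H(45 12 b5 22 7c 92 27) = 9dc6
m2: inner = H(2f 78 df 48 16 70 72) = 96 30; tag = H(45 12 b5 22 7c 96 30) = a6ca
m3: inner = H(2f 78 df 48 16 d5 a8) = cc 95; tag = H(45 12 b5 22 7c cc 95) = 0b00 ← matches

3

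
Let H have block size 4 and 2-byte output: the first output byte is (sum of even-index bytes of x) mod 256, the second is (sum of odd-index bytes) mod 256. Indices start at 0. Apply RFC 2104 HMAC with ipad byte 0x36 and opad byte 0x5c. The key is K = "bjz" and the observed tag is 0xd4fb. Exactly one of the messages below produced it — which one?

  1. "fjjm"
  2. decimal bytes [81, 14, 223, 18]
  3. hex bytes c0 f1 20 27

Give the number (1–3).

1

Key "bjz" = 62 6a 7a is 3 bytes ≤ B = 4; zero-pad to 4 bytes: K' = 62 6a 7a 00.
K' ⊕ ipad = 54 5c 4c 36; K' ⊕ opad = 3e 36 26 5c.
m1: inner = H(54 5c 4c 36 66 6a 6a 6d) = 70 69; tag = H(3e 36 26 5c 70 69) = d4fb ← matches
m2: inner = H(54 5c 4c 36 51 0e df 12) = d0 b2; tag = H(3e 36 26 5c d0 b2) = 3444
m3: inner = H(54 5c 4c 36 c0 f1 20 27) = 80 aa; tag = H(3e 36 26 5c 80 aa) = e43c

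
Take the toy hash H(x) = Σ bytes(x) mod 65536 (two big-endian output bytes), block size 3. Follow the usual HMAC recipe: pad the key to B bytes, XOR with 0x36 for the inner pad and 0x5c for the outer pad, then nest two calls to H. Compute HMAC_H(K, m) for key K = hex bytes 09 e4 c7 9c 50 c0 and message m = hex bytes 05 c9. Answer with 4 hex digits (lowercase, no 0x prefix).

0187

Key hex bytes 09 e4 c7 9c 50 c0 is 6 bytes > B = 3, so hash it first: H(key) = 03 60, then zero-pad to 3 bytes: K' = 03 60 00.
K' ⊕ ipad = 35 56 36.  K' ⊕ opad = 5f 3c 5c.
Inner input = (K'⊕ipad) ∥ m = 35 56 36 ∥ 05 c9.
Inner hash: sum = 53+86+54+5+201 = 399 → 01 8f.
Outer input = (K'⊕opad) ∥ inner = 5f 3c 5c ∥ 01 8f.
Outer hash (tag): sum = 95+60+92+1+143 = 391 → 01 87.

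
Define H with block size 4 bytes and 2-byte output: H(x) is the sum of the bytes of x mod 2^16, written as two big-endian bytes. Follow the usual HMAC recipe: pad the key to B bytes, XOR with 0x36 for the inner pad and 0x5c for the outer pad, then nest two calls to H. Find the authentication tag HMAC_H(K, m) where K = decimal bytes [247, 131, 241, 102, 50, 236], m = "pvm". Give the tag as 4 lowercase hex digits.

Key decimal bytes [247, 131, 241, 102, 50, 236] = f7 83 f1 66 32 ec is 6 bytes > B = 4, so hash it first: H(key) = 03 ef, then zero-pad to 4 bytes: K' = 03 ef 00 00.
K' ⊕ ipad = 35 d9 36 36.  K' ⊕ opad = 5f b3 5c 5c.
Inner input = (K'⊕ipad) ∥ m = 35 d9 36 36 ∥ 70 76 6d.
Inner hash: sum = 53+217+54+54+112+118+109 = 717 → 02 cd.
Outer input = (K'⊕opad) ∥ inner = 5f b3 5c 5c ∥ 02 cd.
Outer hash (tag): sum = 95+179+92+92+2+205 = 665 → 02 99.

0299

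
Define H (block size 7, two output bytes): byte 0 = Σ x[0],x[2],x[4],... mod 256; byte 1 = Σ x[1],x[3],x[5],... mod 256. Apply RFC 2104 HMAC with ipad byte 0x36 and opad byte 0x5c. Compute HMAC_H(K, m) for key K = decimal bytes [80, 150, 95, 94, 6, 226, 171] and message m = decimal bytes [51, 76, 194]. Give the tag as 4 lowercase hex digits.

3172

Key decimal bytes [80, 150, 95, 94, 6, 226, 171] = 50 96 5f 5e 06 e2 ab is exactly B = 7 bytes: K' = 50 96 5f 5e 06 e2 ab.
K' ⊕ ipad = 66 a0 69 68 30 d4 9d.  K' ⊕ opad = 0c ca 03 02 5a be f7.
Inner input = (K'⊕ipad) ∥ m = 66 a0 69 68 30 d4 9d ∥ 33 4c c2.
Inner hash: even-index sum = 488 mod 256 = 232; odd-index sum = 721 mod 256 = 209 → e8 d1.
Outer input = (K'⊕opad) ∥ inner = 0c ca 03 02 5a be f7 ∥ e8 d1.
Outer hash (tag): even-index sum = 561 mod 256 = 49; odd-index sum = 626 mod 256 = 114 → 31 72.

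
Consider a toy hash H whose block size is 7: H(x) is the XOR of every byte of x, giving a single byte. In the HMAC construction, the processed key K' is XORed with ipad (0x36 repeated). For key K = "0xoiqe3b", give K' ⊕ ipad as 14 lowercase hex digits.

3d363636363636

Key "0xoiqe3b" = 30 78 6f 69 71 65 33 62 is 8 bytes > B = 7, so hash it first: H(key) = 0b, then zero-pad to 7 bytes: K' = 0b 00 00 00 00 00 00.
XOR each byte with 0x36: 0b⊕36=3d, 00⊕36=36, 00⊕36=36, 00⊕36=36, 00⊕36=36, 00⊕36=36, 00⊕36=36.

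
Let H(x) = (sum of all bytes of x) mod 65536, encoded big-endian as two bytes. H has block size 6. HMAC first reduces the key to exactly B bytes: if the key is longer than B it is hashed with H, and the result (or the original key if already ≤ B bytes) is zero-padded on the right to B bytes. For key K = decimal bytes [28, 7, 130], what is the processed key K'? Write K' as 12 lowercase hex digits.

1c0782000000

Key decimal bytes [28, 7, 130] = 1c 07 82 is 3 bytes ≤ B = 6; zero-pad to 6 bytes: K' = 1c 07 82 00 00 00.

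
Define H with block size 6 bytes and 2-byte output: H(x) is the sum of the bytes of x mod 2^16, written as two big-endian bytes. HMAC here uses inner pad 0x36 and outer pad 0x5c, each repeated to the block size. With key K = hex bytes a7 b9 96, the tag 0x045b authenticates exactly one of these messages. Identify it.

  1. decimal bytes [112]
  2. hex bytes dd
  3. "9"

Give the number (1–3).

3

Key hex bytes a7 b9 96 is 3 bytes ≤ B = 6; zero-pad to 6 bytes: K' = a7 b9 96 00 00 00.
K' ⊕ ipad = 91 8f a0 36 36 36; K' ⊕ opad = fb e5 ca 5c 5c 5c.
m1: inner = H(91 8f a0 36 36 36 70) = 02 d2; tag = H(fb e5 ca 5c 5c 5c 02 d2) = 0492
m2: inner = H(91 8f a0 36 36 36 dd) = 03 3f; tag = H(fb e5 ca 5c 5c 5c 03 3f) = 0400
m3: inner = H(91 8f a0 36 36 36 39) = 02 9b; tag = H(fb e5 ca 5c 5c 5c 02 9b) = 045b ← matches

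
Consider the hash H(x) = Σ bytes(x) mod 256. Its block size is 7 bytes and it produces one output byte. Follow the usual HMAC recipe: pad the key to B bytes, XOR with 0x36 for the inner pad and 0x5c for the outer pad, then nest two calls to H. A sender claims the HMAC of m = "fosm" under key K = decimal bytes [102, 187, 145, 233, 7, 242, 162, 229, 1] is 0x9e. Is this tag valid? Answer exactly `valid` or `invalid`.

invalid

Key decimal bytes [102, 187, 145, 233, 7, 242, 162, 229, 1] = 66 bb 91 e9 07 f2 a2 e5 01 is 9 bytes > B = 7, so hash it first: H(key) = 1c, then zero-pad to 7 bytes: K' = 1c 00 00 00 00 00 00.
K' ⊕ ipad = 2a 36 36 36 36 36 36; K' ⊕ opad = 40 5c 5c 5c 5c 5c 5c.
Inner hash: sum = 42+54+54+54+54+54+54+102+111+115+109 = 803; mod 256 = 35 → 23.
Outer hash (recomputed tag): sum = 64+92+92+92+92+92+92+35 = 651; mod 256 = 139 → 8b.
Recomputed tag = 8b; claimed = 9e → mismatch.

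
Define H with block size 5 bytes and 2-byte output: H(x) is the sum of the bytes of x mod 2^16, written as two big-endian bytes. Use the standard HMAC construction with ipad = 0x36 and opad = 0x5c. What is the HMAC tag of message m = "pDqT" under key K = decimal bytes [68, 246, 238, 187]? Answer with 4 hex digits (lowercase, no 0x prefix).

Key decimal bytes [68, 246, 238, 187] = 44 f6 ee bb is 4 bytes ≤ B = 5; zero-pad to 5 bytes: K' = 44 f6 ee bb 00.
K' ⊕ ipad = 72 c0 d8 8d 36.  K' ⊕ opad = 18 aa b2 e7 5c.
Inner input = (K'⊕ipad) ∥ m = 72 c0 d8 8d 36 ∥ 70 44 71 54.
Inner hash: sum = 114+192+216+141+54+112+68+113+84 = 1094 → 04 46.
Outer input = (K'⊕opad) ∥ inner = 18 aa b2 e7 5c ∥ 04 46.
Outer hash (tag): sum = 24+170+178+231+92+4+70 = 769 → 03 01.

0301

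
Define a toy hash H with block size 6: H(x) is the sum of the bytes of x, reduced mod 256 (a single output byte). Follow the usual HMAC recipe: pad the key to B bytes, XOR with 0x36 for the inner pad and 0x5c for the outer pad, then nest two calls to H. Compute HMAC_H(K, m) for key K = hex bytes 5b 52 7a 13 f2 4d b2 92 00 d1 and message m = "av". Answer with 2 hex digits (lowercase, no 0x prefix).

Key hex bytes 5b 52 7a 13 f2 4d b2 92 00 d1 is 10 bytes > B = 6, so hash it first: H(key) = 8e, then zero-pad to 6 bytes: K' = 8e 00 00 00 00 00.
K' ⊕ ipad = b8 36 36 36 36 36.  K' ⊕ opad = d2 5c 5c 5c 5c 5c.
Inner input = (K'⊕ipad) ∥ m = b8 36 36 36 36 36 ∥ 61 76.
Inner hash: sum = 184+54+54+54+54+54+97+118 = 669; mod 256 = 157 → 9d.
Outer input = (K'⊕opad) ∥ inner = d2 5c 5c 5c 5c 5c ∥ 9d.
Outer hash (tag): sum = 210+92+92+92+92+92+157 = 827; mod 256 = 59 → 3b.

3b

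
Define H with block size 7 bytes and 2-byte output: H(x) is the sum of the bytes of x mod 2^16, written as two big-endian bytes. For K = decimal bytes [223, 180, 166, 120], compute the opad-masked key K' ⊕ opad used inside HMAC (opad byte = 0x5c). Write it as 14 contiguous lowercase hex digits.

83e8fa245c5c5c

Key decimal bytes [223, 180, 166, 120] = df b4 a6 78 is 4 bytes ≤ B = 7; zero-pad to 7 bytes: K' = df b4 a6 78 00 00 00.
XOR each byte with 0x5c: df⊕5c=83, b4⊕5c=e8, a6⊕5c=fa, 78⊕5c=24, 00⊕5c=5c, 00⊕5c=5c, 00⊕5c=5c.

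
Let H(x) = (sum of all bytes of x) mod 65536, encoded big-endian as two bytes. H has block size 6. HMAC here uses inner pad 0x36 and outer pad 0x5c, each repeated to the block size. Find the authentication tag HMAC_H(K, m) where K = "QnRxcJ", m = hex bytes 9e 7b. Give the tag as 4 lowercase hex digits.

Key "QnRxcJ" = 51 6e 52 78 63 4a is exactly B = 6 bytes: K' = 51 6e 52 78 63 4a.
K' ⊕ ipad = 67 58 64 4e 55 7c.  K' ⊕ opad = 0d 32 0e 24 3f 16.
Inner input = (K'⊕ipad) ∥ m = 67 58 64 4e 55 7c ∥ 9e 7b.
Inner hash: sum = 103+88+100+78+85+124+158+123 = 859 → 03 5b.
Outer input = (K'⊕opad) ∥ inner = 0d 32 0e 24 3f 16 ∥ 03 5b.
Outer hash (tag): sum = 13+50+14+36+63+22+3+91 = 292 → 01 24.

0124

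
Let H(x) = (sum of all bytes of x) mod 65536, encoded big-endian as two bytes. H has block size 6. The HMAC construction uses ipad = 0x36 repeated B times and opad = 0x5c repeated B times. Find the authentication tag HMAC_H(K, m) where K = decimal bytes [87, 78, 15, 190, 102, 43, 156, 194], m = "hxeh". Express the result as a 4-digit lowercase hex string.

Key decimal bytes [87, 78, 15, 190, 102, 43, 156, 194] = 57 4e 0f be 66 2b 9c c2 is 8 bytes > B = 6, so hash it first: H(key) = 03 61, then zero-pad to 6 bytes: K' = 03 61 00 00 00 00.
K' ⊕ ipad = 35 57 36 36 36 36.  K' ⊕ opad = 5f 3d 5c 5c 5c 5c.
Inner input = (K'⊕ipad) ∥ m = 35 57 36 36 36 36 ∥ 68 78 65 68.
Inner hash: sum = 53+87+54+54+54+54+104+120+101+104 = 785 → 03 11.
Outer input = (K'⊕opad) ∥ inner = 5f 3d 5c 5c 5c 5c ∥ 03 11.
Outer hash (tag): sum = 95+61+92+92+92+92+3+17 = 544 → 02 20.

0220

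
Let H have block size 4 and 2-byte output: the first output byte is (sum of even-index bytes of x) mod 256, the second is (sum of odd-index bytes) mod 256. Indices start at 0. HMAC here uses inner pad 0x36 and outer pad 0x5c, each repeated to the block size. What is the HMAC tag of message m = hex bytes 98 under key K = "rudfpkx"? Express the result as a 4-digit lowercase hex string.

941c

Key "rudfpkx" = 72 75 64 66 70 6b 78 is 7 bytes > B = 4, so hash it first: H(key) = be 46, then zero-pad to 4 bytes: K' = be 46 00 00.
K' ⊕ ipad = 88 70 36 36.  K' ⊕ opad = e2 1a 5c 5c.
Inner input = (K'⊕ipad) ∥ m = 88 70 36 36 ∥ 98.
Inner hash: even-index sum = 342 mod 256 = 86; odd-index sum = 166 mod 256 = 166 → 56 a6.
Outer input = (K'⊕opad) ∥ inner = e2 1a 5c 5c ∥ 56 a6.
Outer hash (tag): even-index sum = 404 mod 256 = 148; odd-index sum = 284 mod 256 = 28 → 94 1c.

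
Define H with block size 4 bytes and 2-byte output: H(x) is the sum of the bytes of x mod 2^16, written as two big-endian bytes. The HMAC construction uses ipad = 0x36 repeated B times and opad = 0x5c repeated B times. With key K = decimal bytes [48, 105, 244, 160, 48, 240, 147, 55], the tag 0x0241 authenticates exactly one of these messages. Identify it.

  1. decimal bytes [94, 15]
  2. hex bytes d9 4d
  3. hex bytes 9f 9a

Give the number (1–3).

Key decimal bytes [48, 105, 244, 160, 48, 240, 147, 55] = 30 69 f4 a0 30 f0 93 37 is 8 bytes > B = 4, so hash it first: H(key) = 04 17, then zero-pad to 4 bytes: K' = 04 17 00 00.
K' ⊕ ipad = 32 21 36 36; K' ⊕ opad = 58 4b 5c 5c.
m1: inner = H(32 21 36 36 5e 0f) = 01 2c; tag = H(58 4b 5c 5c 01 2c) = 0188
m2: inner = H(32 21 36 36 d9 4d) = 01 e5; tag = H(58 4b 5c 5c 01 e5) = 0241 ← matches
m3: inner = H(32 21 36 36 9f 9a) = 01 f8; tag = H(58 4b 5c 5c 01 f8) = 0254

2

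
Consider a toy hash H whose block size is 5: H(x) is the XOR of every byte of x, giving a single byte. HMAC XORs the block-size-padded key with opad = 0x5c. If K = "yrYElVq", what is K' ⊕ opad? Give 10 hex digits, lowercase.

Key "yrYElVq" = 79 72 59 45 6c 56 71 is 7 bytes > B = 5, so hash it first: H(key) = 5c, then zero-pad to 5 bytes: K' = 5c 00 00 00 00.
XOR each byte with 0x5c: 5c⊕5c=00, 00⊕5c=5c, 00⊕5c=5c, 00⊕5c=5c, 00⊕5c=5c.

005c5c5c5c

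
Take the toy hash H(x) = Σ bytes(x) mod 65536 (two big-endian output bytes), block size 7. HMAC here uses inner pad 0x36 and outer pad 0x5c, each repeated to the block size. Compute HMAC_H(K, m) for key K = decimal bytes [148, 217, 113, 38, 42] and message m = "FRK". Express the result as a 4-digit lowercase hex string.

0378

Key decimal bytes [148, 217, 113, 38, 42] = 94 d9 71 26 2a is 5 bytes ≤ B = 7; zero-pad to 7 bytes: K' = 94 d9 71 26 2a 00 00.
K' ⊕ ipad = a2 ef 47 10 1c 36 36.  K' ⊕ opad = c8 85 2d 7a 76 5c 5c.
Inner input = (K'⊕ipad) ∥ m = a2 ef 47 10 1c 36 36 ∥ 46 52 4b.
Inner hash: sum = 162+239+71+16+28+54+54+70+82+75 = 851 → 03 53.
Outer input = (K'⊕opad) ∥ inner = c8 85 2d 7a 76 5c 5c ∥ 03 53.
Outer hash (tag): sum = 200+133+45+122+118+92+92+3+83 = 888 → 03 78.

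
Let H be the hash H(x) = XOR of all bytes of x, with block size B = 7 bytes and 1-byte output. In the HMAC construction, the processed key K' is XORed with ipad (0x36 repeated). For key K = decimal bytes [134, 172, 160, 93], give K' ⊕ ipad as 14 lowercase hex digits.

Key decimal bytes [134, 172, 160, 93] = 86 ac a0 5d is 4 bytes ≤ B = 7; zero-pad to 7 bytes: K' = 86 ac a0 5d 00 00 00.
XOR each byte with 0x36: 86⊕36=b0, ac⊕36=9a, a0⊕36=96, 5d⊕36=6b, 00⊕36=36, 00⊕36=36, 00⊕36=36.

b09a966b363636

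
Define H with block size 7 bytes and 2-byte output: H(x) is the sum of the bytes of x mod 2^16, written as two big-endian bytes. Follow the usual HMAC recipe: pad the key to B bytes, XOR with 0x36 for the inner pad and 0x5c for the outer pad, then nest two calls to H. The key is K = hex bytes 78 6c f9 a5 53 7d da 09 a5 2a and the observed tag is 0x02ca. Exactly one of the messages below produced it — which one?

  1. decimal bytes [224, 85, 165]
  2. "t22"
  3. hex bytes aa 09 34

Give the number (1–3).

Key hex bytes 78 6c f9 a5 53 7d da 09 a5 2a is 10 bytes > B = 7, so hash it first: H(key) = 05 04, then zero-pad to 7 bytes: K' = 05 04 00 00 00 00 00.
K' ⊕ ipad = 33 32 36 36 36 36 36; K' ⊕ opad = 59 58 5c 5c 5c 5c 5c.
m1: inner = H(33 32 36 36 36 36 36 e0 55 a5) = 03 4d; tag = H(59 58 5c 5c 5c 5c 5c 03 4d) = 02cd
m2: inner = H(33 32 36 36 36 36 36 74 32 32) = 02 4b; tag = H(59 58 5c 5c 5c 5c 5c 02 4b) = 02ca ← matches
m3: inner = H(33 32 36 36 36 36 36 aa 09 34) = 02 5a; tag = H(59 58 5c 5c 5c 5c 5c 02 5a) = 02d9

2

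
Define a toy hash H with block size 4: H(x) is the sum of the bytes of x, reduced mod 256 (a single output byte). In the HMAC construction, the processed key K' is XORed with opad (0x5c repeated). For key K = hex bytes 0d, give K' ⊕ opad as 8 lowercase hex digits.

Key hex bytes 0d is 1 byte ≤ B = 4; zero-pad to 4 bytes: K' = 0d 00 00 00.
XOR each byte with 0x5c: 0d⊕5c=51, 00⊕5c=5c, 00⊕5c=5c, 00⊕5c=5c.

515c5c5c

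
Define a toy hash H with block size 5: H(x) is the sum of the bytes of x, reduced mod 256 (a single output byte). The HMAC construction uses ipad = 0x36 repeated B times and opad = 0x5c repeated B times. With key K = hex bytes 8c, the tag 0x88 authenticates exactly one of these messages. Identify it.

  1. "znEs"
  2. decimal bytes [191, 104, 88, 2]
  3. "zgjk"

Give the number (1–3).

Key hex bytes 8c is 1 byte ≤ B = 5; zero-pad to 5 bytes: K' = 8c 00 00 00 00.
K' ⊕ ipad = ba 36 36 36 36; K' ⊕ opad = d0 5c 5c 5c 5c.
m1: inner = H(ba 36 36 36 36 7a 6e 45 73) = 32; tag = H(d0 5c 5c 5c 5c 32) = 72
m2: inner = H(ba 36 36 36 36 bf 68 58 02) = 13; tag = H(d0 5c 5c 5c 5c 13) = 53
m3: inner = H(ba 36 36 36 36 7a 67 6a 6b) = 48; tag = H(d0 5c 5c 5c 5c 48) = 88 ← matches

3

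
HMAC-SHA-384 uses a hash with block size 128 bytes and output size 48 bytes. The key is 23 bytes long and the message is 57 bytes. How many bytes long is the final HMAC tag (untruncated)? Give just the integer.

The tag is one SHA-384 digest: 48 bytes.

48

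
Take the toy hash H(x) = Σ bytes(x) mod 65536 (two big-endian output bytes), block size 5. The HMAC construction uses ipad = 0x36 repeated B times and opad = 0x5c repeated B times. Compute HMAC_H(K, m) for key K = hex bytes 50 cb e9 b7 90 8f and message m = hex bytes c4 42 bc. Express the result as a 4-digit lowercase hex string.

0281

Key hex bytes 50 cb e9 b7 90 8f is 6 bytes > B = 5, so hash it first: H(key) = 03 da, then zero-pad to 5 bytes: K' = 03 da 00 00 00.
K' ⊕ ipad = 35 ec 36 36 36.  K' ⊕ opad = 5f 86 5c 5c 5c.
Inner input = (K'⊕ipad) ∥ m = 35 ec 36 36 36 ∥ c4 42 bc.
Inner hash: sum = 53+236+54+54+54+196+66+188 = 901 → 03 85.
Outer input = (K'⊕opad) ∥ inner = 5f 86 5c 5c 5c ∥ 03 85.
Outer hash (tag): sum = 95+134+92+92+92+3+133 = 641 → 02 81.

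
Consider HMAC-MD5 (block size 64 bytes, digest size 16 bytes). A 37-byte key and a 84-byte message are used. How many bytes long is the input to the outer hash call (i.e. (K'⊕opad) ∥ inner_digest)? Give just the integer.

Key is 37 ≤ 64 bytes, zero-padded: |K'| = 64.
Outer input = (K'⊕opad) ∥ H(inner) → 64 + 16 = 80 bytes.

80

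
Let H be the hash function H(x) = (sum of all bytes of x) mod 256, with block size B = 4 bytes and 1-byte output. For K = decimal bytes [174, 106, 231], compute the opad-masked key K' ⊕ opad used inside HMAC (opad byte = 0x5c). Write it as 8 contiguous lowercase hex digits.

f236bb5c

Key decimal bytes [174, 106, 231] = ae 6a e7 is 3 bytes ≤ B = 4; zero-pad to 4 bytes: K' = ae 6a e7 00.
XOR each byte with 0x5c: ae⊕5c=f2, 6a⊕5c=36, e7⊕5c=bb, 00⊕5c=5c.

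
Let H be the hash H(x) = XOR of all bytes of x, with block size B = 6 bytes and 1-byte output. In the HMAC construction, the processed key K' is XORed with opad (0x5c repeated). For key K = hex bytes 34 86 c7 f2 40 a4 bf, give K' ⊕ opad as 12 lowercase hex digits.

805c5c5c5c5c

Key hex bytes 34 86 c7 f2 40 a4 bf is 7 bytes > B = 6, so hash it first: H(key) = dc, then zero-pad to 6 bytes: K' = dc 00 00 00 00 00.
XOR each byte with 0x5c: dc⊕5c=80, 00⊕5c=5c, 00⊕5c=5c, 00⊕5c=5c, 00⊕5c=5c, 00⊕5c=5c.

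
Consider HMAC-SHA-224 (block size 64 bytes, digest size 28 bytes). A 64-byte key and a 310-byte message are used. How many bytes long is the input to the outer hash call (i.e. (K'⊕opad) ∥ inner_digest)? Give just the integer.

Key is 64 ≤ 64 bytes, zero-padded: |K'| = 64.
Outer input = (K'⊕opad) ∥ H(inner) → 64 + 28 = 92 bytes.

92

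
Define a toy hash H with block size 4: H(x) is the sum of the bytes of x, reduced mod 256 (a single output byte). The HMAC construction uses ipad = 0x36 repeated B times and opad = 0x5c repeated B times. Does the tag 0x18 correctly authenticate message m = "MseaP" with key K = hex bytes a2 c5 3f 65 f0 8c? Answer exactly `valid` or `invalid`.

Key hex bytes a2 c5 3f 65 f0 8c is 6 bytes > B = 4, so hash it first: H(key) = 87, then zero-pad to 4 bytes: K' = 87 00 00 00.
K' ⊕ ipad = b1 36 36 36; K' ⊕ opad = db 5c 5c 5c.
Inner hash: sum = 177+54+54+54+77+115+101+97+80 = 809; mod 256 = 41 → 29.
Outer hash (recomputed tag): sum = 219+92+92+92+41 = 536; mod 256 = 24 → 18.
Recomputed tag = 18; claimed = 18 → match.

valid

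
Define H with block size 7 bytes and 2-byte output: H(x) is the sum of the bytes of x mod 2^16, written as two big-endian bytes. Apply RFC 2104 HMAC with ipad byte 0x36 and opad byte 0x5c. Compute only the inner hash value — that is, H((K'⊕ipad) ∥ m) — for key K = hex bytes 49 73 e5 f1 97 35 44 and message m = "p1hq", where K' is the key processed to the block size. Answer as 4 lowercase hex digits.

04ee

Key hex bytes 49 73 e5 f1 97 35 44 is exactly B = 7 bytes: K' = 49 73 e5 f1 97 35 44.
K' ⊕ ipad = 7f 45 d3 c7 a1 03 72.
Inner input = 7f 45 d3 c7 a1 03 72 ∥ 70 31 68 71.
Inner hash: sum = 127+69+211+199+161+3+114+112+49+104+113 = 1262 → 04 ee.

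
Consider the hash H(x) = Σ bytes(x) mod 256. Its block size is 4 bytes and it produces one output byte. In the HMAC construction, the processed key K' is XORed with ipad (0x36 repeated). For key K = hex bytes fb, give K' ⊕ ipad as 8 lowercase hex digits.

cd363636

Key hex bytes fb is 1 byte ≤ B = 4; zero-pad to 4 bytes: K' = fb 00 00 00.
XOR each byte with 0x36: fb⊕36=cd, 00⊕36=36, 00⊕36=36, 00⊕36=36.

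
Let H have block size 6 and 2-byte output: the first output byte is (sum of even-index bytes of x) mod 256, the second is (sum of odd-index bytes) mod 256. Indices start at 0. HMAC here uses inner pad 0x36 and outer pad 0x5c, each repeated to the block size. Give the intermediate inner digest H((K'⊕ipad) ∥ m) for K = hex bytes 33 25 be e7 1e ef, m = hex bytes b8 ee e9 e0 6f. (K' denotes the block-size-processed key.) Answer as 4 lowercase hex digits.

Key hex bytes 33 25 be e7 1e ef is exactly B = 6 bytes: K' = 33 25 be e7 1e ef.
K' ⊕ ipad = 05 13 88 d1 28 d9.
Inner input = 05 13 88 d1 28 d9 ∥ b8 ee e9 e0 6f.
Inner hash: even-index sum = 709 mod 256 = 197; odd-index sum = 907 mod 256 = 139 → c5 8b.

c58b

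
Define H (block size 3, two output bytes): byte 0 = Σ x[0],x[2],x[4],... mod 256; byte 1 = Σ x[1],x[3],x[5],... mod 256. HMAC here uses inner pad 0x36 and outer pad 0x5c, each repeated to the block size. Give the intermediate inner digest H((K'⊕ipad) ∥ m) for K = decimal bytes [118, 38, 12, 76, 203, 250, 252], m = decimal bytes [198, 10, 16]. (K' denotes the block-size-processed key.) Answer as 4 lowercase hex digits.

Key decimal bytes [118, 38, 12, 76, 203, 250, 252] = 76 26 0c 4c cb fa fc is 7 bytes > B = 3, so hash it first: H(key) = 49 6c, then zero-pad to 3 bytes: K' = 49 6c 00.
K' ⊕ ipad = 7f 5a 36.
Inner input = 7f 5a 36 ∥ c6 0a 10.
Inner hash: even-index sum = 191 mod 256 = 191; odd-index sum = 304 mod 256 = 48 → bf 30.

bf30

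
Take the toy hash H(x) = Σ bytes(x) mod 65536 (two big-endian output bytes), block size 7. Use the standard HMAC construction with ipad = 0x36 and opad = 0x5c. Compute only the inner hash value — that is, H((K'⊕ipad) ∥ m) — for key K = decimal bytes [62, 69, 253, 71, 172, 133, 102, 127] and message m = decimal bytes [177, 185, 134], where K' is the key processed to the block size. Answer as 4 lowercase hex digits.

041e

Key decimal bytes [62, 69, 253, 71, 172, 133, 102, 127] = 3e 45 fd 47 ac 85 66 7f is 8 bytes > B = 7, so hash it first: H(key) = 03 dd, then zero-pad to 7 bytes: K' = 03 dd 00 00 00 00 00.
K' ⊕ ipad = 35 eb 36 36 36 36 36.
Inner input = 35 eb 36 36 36 36 36 ∥ b1 b9 86.
Inner hash: sum = 53+235+54+54+54+54+54+177+185+134 = 1054 → 04 1e.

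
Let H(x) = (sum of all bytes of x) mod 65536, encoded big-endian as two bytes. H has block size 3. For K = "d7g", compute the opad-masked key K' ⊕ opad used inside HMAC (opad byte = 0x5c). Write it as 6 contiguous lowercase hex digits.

386b3b

Key "d7g" = 64 37 67 is exactly B = 3 bytes: K' = 64 37 67.
XOR each byte with 0x5c: 64⊕5c=38, 37⊕5c=6b, 67⊕5c=3b.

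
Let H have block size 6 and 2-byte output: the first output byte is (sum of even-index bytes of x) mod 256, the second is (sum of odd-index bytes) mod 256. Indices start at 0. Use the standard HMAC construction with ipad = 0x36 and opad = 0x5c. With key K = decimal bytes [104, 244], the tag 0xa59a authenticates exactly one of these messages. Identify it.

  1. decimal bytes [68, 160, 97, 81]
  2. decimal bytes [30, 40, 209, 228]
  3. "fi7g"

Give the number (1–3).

2

Key decimal bytes [104, 244] = 68 f4 is 2 bytes ≤ B = 6; zero-pad to 6 bytes: K' = 68 f4 00 00 00 00.
K' ⊕ ipad = 5e c2 36 36 36 36; K' ⊕ opad = 34 a8 5c 5c 5c 5c.
m1: inner = H(5e c2 36 36 36 36 44 a0 61 51) = 6f 1f; tag = H(34 a8 5c 5c 5c 5c 6f 1f) = 5b7f
m2: inner = H(5e c2 36 36 36 36 1e 28 d1 e4) = b9 3a; tag = H(34 a8 5c 5c 5c 5c b9 3a) = a59a ← matches
m3: inner = H(5e c2 36 36 36 36 66 69 37 67) = 67 fe; tag = H(34 a8 5c 5c 5c 5c 67 fe) = 535e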